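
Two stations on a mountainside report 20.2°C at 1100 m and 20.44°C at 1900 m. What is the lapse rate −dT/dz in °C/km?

Γ = −ΔT/Δz = (20.2 − 20.44) / (1900 − 1100) m
  = -0.24°C / 0.8 km = -0.3°C/km

-0.3°C/km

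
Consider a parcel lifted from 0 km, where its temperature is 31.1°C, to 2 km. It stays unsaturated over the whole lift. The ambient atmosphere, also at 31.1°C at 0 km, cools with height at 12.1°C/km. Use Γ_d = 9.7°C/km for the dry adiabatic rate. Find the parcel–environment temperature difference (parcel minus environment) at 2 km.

+4.8°C (parcel warmer than environment)

Parcel:
  0–2000 m, dry: Δz = 2 km ⇒ ΔT = -19.4°C; T = 11.7°C
Environment:
  0–2000 m, environment: Δz = 2 km ⇒ ΔT = -24.2°C; T = 6.9°C
T_parcel − T_env = 11.7 − 6.9 = +4.8°C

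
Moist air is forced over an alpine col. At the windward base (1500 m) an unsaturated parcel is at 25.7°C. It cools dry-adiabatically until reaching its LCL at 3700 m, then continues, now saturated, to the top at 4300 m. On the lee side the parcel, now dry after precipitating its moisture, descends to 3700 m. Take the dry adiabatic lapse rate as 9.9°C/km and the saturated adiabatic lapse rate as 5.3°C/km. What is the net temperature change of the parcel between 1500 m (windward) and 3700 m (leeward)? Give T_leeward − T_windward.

-19.02°C

1500 → 3700 m (dry, 9.9°C/km): ΔT = -9.9 × 2.2 = -21.78°C → T = 3.92°C
3700 → 4300 m (saturated, 5.3°C/km): ΔT = -5.3 × 0.6 = -3.18°C → T = 0.74°C
4300 → 3700 m (dry descent, 9.9°C/km): ΔT = +9.9 × 0.6 = +5.94°C → T = 6.68°C
Net change vs windward start: 6.68 − 25.7 = -19.02°C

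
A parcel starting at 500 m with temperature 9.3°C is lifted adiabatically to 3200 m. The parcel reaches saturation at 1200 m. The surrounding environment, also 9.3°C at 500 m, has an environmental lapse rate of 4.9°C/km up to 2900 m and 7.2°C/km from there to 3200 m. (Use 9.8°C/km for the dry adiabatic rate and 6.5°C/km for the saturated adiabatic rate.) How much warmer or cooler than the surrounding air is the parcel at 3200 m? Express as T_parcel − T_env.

Parcel:
  500–1200 m, dry: Δz = 0.7 km ⇒ ΔT = -6.86°C; T = 2.44°C
  1200–3200 m, saturated: Δz = 2 km ⇒ ΔT = -13°C; T = -10.56°C
Environment:
  500–2900 m, environment, lower layer: Δz = 2.4 km ⇒ ΔT = -11.76°C; T = -2.46°C
  2900–3200 m, environment, upper layer: Δz = 0.3 km ⇒ ΔT = -2.16°C; T = -4.62°C
T_parcel − T_env = -10.56 − (-4.62) = -5.94°C

-5.94°C (parcel cooler than environment)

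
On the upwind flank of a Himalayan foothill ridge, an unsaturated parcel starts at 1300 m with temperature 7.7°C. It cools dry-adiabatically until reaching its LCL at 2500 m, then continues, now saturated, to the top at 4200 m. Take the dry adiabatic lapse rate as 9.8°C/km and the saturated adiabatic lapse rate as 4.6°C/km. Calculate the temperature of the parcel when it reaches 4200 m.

-11.88°C

1300 → 2500 m (dry, 9.8°C/km): ΔT = -9.8 × 1.2 = -11.76°C → T = -4.06°C
2500 → 4200 m (saturated, 4.6°C/km): ΔT = -4.6 × 1.7 = -7.82°C → T = -11.88°C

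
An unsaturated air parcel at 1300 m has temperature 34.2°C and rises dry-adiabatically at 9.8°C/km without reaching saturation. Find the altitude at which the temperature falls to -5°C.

Height above start = (34.2 − (-5)) / 9.8 = 4 km
Altitude = 1300 m + 4000 m = 5300 m

5300 m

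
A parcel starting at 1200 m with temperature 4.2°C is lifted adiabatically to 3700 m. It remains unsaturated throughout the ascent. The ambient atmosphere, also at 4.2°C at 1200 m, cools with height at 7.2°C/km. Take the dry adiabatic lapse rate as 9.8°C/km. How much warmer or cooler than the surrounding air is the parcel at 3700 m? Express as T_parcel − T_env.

-6.5°C (parcel cooler than environment)

Parcel:
  1200–3700 m, dry: Δz = 2.5 km ⇒ ΔT = -24.5°C; T = -20.3°C
Environment:
  1200–3700 m, environment: Δz = 2.5 km ⇒ ΔT = -18°C; T = -13.8°C
T_parcel − T_env = -20.3 − (-13.8) = -6.5°C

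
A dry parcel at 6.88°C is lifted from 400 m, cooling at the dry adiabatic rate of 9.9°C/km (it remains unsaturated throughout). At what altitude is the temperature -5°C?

1600 m

Height above start = (6.88 − (-5)) / 9.9 = 1.2 km
Altitude = 400 m + 1200 m = 1600 m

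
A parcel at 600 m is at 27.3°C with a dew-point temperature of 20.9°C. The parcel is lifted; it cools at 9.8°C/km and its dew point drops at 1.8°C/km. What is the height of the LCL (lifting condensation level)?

1400 m

T and T_d converge at 9.8 − 1.8 = 8°C per km
Height above start = (27.3 − 20.9) / 8 = 0.8 km
LCL altitude = 600 m + 800 m = 1400 m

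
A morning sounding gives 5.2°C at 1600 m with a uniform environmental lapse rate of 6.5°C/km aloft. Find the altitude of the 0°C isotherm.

Height above start = (5.2 − 0) / 6.5 = 0.8 km
Altitude = 1600 m + 800 m = 2400 m

2400 m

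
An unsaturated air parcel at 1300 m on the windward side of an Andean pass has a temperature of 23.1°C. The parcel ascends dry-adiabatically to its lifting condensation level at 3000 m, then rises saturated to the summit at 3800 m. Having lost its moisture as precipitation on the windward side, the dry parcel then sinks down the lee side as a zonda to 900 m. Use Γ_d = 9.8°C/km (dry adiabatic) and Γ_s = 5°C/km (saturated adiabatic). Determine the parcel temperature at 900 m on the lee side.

1300 → 3000 m (dry, 9.8°C/km): ΔT = -9.8 × 1.7 = -16.66°C → T = 6.44°C
3000 → 3800 m (saturated, 5°C/km): ΔT = -5 × 0.8 = -4°C → T = 2.44°C
3800 → 900 m (dry descent, 9.8°C/km): ΔT = +9.8 × 2.9 = +28.42°C → T = 30.86°C

30.86°C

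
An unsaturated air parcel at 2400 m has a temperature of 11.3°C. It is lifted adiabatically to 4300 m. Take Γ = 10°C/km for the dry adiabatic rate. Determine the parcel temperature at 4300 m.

From 2400 m to 4300 m (dry adiabatic): cools by 10 × 1.9 = 19°C, giving -7.7°C.

-7.7°C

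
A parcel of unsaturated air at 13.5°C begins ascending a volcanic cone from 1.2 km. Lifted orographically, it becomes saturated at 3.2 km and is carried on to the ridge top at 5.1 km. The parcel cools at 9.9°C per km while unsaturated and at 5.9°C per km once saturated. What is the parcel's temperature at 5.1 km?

-17.51°C

From 1200 m to 3200 m (dry): cools by 9.9 × 2 = 19.8°C, giving -6.3°C.
From 3200 m to 5100 m (saturated): cools by 5.9 × 1.9 = 11.21°C, giving -17.51°C.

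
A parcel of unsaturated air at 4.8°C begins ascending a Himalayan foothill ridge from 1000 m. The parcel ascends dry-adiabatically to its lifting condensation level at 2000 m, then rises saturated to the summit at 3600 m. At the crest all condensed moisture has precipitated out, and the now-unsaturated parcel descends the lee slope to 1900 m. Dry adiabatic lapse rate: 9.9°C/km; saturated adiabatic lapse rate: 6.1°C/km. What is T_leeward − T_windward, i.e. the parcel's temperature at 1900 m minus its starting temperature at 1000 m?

-2.83°C

1000 → 2000 m (dry, 9.9°C/km): ΔT = -9.9 × 1 = -9.9°C → T = -5.1°C
2000 → 3600 m (saturated, 6.1°C/km): ΔT = -6.1 × 1.6 = -9.76°C → T = -14.86°C
3600 → 1900 m (dry descent, 9.9°C/km): ΔT = +9.9 × 1.7 = +16.83°C → T = 1.97°C
Net change vs windward start: 1.97 − 4.8 = -2.83°C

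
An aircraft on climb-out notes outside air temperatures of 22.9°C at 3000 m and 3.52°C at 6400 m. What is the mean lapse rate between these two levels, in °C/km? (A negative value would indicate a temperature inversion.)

5.7°C/km

Γ = −ΔT/Δz = (22.9 − 3.52) / (6400 − 3000) m
  = 19.38°C / 3.4 km = 5.7°C/km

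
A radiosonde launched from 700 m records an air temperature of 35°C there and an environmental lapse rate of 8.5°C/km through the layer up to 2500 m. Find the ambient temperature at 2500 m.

19.7°C

700 → 2500 m (environmental, 8.5°C/km): ΔT = -8.5 × 1.8 = -15.3°C → T = 19.7°C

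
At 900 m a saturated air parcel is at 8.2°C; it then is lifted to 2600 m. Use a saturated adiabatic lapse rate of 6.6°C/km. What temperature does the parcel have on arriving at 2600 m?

From 900 m to 2600 m (saturated adiabatic): cools by 6.6 × 1.7 = 11.22°C, giving -3.02°C.

-3.02°C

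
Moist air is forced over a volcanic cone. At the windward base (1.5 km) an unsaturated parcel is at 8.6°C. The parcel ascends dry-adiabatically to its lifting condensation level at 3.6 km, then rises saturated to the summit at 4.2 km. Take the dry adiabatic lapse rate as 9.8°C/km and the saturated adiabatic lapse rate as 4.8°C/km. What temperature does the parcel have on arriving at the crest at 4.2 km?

1500 → 3600 m (dry, 9.8°C/km): ΔT = -9.8 × 2.1 = -20.58°C → T = -11.98°C
3600 → 4200 m (saturated, 4.8°C/km): ΔT = -4.8 × 0.6 = -2.88°C → T = -14.86°C

-14.86°C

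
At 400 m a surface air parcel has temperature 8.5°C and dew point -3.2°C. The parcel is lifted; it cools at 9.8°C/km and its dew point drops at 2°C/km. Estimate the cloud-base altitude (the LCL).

1900 m

T and T_d converge at 9.8 − 2 = 7.8°C per km
Height above start = (8.5 − (-3.2)) / 7.8 = 1.5 km
LCL altitude = 400 m + 1500 m = 1900 m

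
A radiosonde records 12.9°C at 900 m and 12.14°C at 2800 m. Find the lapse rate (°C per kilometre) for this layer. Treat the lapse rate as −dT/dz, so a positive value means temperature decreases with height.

Γ = −ΔT/Δz = (12.9 − 12.14) / (2800 − 900) m
  = 0.76°C / 1.9 km = 0.4°C/km

0.4°C/km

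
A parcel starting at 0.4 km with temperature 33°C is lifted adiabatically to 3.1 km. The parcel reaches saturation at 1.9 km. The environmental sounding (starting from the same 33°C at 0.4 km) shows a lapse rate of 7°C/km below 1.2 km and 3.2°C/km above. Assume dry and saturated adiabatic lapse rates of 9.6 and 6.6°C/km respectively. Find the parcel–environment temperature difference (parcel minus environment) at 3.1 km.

Parcel:
  400–1900 m, dry: Δz = 1.5 km ⇒ ΔT = -14.4°C; T = 18.6°C
  1900–3100 m, saturated: Δz = 1.2 km ⇒ ΔT = -7.92°C; T = 10.68°C
Environment:
  400–1200 m, environment, lower layer: Δz = 0.8 km ⇒ ΔT = -5.6°C; T = 27.4°C
  1200–3100 m, environment, upper layer: Δz = 1.9 km ⇒ ΔT = -6.08°C; T = 21.32°C
T_parcel − T_env = 10.68 − 21.32 = -10.64°C

-10.64°C (parcel cooler than environment)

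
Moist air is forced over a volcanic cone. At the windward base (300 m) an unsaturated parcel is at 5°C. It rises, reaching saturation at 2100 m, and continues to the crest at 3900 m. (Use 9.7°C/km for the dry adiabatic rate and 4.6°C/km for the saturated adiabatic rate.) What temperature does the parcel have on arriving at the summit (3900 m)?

300–2100 m, dry: Δz = 1.8 km ⇒ ΔT = -17.46°C; T = -12.46°C
2100–3900 m, saturated: Δz = 1.8 km ⇒ ΔT = -8.28°C; T = -20.74°C

-20.74°C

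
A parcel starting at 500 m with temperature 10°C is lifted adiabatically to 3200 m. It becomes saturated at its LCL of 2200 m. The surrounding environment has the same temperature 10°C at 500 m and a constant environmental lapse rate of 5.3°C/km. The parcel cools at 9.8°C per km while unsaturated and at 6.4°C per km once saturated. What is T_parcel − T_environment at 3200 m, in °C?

Parcel:
  500 → 2200 m (dry, 9.8°C/km): ΔT = -9.8 × 1.7 = -16.66°C → T = -6.66°C
  2200 → 3200 m (saturated, 6.4°C/km): ΔT = -6.4 × 1 = -6.4°C → T = -13.06°C
Environment:
  500 → 3200 m (environment, 5.3°C/km): ΔT = -5.3 × 2.7 = -14.31°C → T = -4.31°C
T_parcel − T_env = -13.06 − (-4.31) = -8.75°C

-8.75°C (parcel cooler than environment)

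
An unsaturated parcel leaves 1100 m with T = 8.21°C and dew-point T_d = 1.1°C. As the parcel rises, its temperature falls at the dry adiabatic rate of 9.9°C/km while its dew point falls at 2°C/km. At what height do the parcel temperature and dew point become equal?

T and T_d converge at 9.9 − 2 = 7.9°C per km
Height above start = (8.21 − 1.1) / 7.9 = 0.9 km
LCL altitude = 1100 m + 900 m = 2000 m

2000 m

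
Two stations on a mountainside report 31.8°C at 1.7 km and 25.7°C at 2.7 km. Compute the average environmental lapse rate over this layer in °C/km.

Γ = −ΔT/Δz = (31.8 − 25.7) / (2700 − 1700) m
  = 6.1°C / 1 km = 6.1°C/km

6.1°C/km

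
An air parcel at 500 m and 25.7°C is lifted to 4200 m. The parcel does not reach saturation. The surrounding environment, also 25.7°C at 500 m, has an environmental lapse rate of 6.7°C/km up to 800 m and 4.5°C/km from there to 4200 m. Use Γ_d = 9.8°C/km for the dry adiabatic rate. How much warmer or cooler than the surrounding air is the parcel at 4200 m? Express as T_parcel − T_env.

Parcel:
  500 → 4200 m (dry, 9.8°C/km): ΔT = -9.8 × 3.7 = -36.26°C → T = -10.56°C
Environment:
  500 → 800 m (environment, lower layer, 6.7°C/km): ΔT = -6.7 × 0.3 = -2.01°C → T = 23.69°C
  800 → 4200 m (environment, upper layer, 4.5°C/km): ΔT = -4.5 × 3.4 = -15.3°C → T = 8.39°C
T_parcel − T_env = -10.56 − 8.39 = -18.95°C

-18.95°C (parcel cooler than environment)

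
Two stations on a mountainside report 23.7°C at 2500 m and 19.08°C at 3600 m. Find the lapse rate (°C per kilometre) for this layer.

Γ = −ΔT/Δz = (23.7 − 19.08) / (3600 − 2500) m
  = 4.62°C / 1.1 km = 4.2°C/km

4.2°C/km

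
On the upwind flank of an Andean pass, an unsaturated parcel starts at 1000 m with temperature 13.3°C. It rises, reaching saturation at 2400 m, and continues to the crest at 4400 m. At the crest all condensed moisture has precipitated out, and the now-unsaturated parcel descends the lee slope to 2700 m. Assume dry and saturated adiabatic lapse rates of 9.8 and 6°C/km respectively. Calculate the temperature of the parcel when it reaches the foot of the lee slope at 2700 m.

From 1000 m to 2400 m (dry): cools by 9.8 × 1.4 = 13.72°C, giving -0.42°C.
From 2400 m to 4400 m (saturated): cools by 6 × 2 = 12°C, giving -12.42°C.
From 4400 m to 2700 m (dry descent): warms by 9.8 × 1.7 = 16.66°C, giving 4.24°C.

4.24°C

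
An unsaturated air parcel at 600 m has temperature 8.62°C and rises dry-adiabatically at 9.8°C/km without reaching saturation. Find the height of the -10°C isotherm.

Height above start = (8.62 − (-10)) / 9.8 = 1.9 km
Altitude = 600 m + 1900 m = 2500 m

2500 m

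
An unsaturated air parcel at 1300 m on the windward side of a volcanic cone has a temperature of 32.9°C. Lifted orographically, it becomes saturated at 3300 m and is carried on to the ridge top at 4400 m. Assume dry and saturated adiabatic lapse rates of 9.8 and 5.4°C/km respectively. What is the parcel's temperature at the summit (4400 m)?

From 1300 m to 3300 m (dry): cools by 9.8 × 2 = 19.6°C, giving 13.3°C.
From 3300 m to 4400 m (saturated): cools by 5.4 × 1.1 = 5.94°C, giving 7.36°C.

7.36°C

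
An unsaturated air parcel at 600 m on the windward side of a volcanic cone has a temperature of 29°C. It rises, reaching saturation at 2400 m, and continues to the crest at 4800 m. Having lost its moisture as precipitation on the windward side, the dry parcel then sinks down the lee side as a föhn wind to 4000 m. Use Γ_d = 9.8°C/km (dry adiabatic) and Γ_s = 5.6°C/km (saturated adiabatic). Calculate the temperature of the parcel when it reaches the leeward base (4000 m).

5.76°C

Dry to 2400 m: -9.8 × 1.8 km = -17.64°C, so T = 11.36°C.
Saturated to 4800 m: -5.6 × 2.4 km = -13.44°C, so T = -2.08°C.
Dry descent to 4000 m: +9.8 × 0.8 km = +7.84°C, so T = 5.76°C.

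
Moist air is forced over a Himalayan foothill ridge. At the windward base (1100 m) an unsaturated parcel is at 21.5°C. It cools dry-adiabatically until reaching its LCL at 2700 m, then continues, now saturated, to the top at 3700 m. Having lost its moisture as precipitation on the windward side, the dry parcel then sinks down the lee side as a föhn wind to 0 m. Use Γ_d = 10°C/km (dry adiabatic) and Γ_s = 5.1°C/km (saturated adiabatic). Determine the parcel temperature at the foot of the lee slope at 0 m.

37.4°C

Dry to 2700 m: -10 × 1.6 km = -16°C, so T = 5.5°C.
Saturated to 3700 m: -5.1 × 1 km = -5.1°C, so T = 0.4°C.
Dry descent to 0 m: +10 × 3.7 km = +37°C, so T = 37.4°C.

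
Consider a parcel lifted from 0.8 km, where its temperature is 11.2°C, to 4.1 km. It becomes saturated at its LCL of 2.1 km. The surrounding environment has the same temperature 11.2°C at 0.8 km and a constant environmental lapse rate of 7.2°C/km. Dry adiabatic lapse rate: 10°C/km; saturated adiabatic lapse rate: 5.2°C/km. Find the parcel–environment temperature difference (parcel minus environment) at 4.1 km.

+0.36°C (parcel warmer than environment)

Parcel:
  800–2100 m, dry: Δz = 1.3 km ⇒ ΔT = -13°C; T = -1.8°C
  2100–4100 m, saturated: Δz = 2 km ⇒ ΔT = -10.4°C; T = -12.2°C
Environment:
  800–4100 m, environment: Δz = 3.3 km ⇒ ΔT = -23.76°C; T = -12.56°C
T_parcel − T_env = -12.2 − (-12.56) = +0.36°C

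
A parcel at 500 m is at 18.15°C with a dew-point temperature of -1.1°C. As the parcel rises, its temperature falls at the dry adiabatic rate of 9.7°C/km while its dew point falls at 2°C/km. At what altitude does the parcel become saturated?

3000 m

T and T_d converge at 9.7 − 2 = 7.7°C per km
Height above start = (18.15 − (-1.1)) / 7.7 = 2.5 km
LCL altitude = 500 m + 2500 m = 3000 m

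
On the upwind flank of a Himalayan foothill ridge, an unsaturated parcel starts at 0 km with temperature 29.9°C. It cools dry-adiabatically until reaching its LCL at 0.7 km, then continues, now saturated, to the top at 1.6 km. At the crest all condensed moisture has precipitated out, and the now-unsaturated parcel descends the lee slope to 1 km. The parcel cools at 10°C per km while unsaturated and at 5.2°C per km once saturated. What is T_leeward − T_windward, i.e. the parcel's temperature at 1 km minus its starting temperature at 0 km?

-5.68°C

0 → 700 m (dry, 10°C/km): ΔT = -10 × 0.7 = -7°C → T = 22.9°C
700 → 1600 m (saturated, 5.2°C/km): ΔT = -5.2 × 0.9 = -4.68°C → T = 18.22°C
1600 → 1000 m (dry descent, 10°C/km): ΔT = +10 × 0.6 = +6°C → T = 24.22°C
Net change vs windward start: 24.22 − 29.9 = -5.68°C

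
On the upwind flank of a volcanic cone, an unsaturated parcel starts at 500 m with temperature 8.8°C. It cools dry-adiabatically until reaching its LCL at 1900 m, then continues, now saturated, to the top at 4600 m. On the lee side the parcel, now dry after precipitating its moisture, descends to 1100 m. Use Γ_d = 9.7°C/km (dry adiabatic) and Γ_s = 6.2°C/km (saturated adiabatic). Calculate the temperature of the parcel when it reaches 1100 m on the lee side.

12.43°C

500 → 1900 m (dry, 9.7°C/km): ΔT = -9.7 × 1.4 = -13.58°C → T = -4.78°C
1900 → 4600 m (saturated, 6.2°C/km): ΔT = -6.2 × 2.7 = -16.74°C → T = -21.52°C
4600 → 1100 m (dry descent, 9.7°C/km): ΔT = +9.7 × 3.5 = +33.95°C → T = 12.43°C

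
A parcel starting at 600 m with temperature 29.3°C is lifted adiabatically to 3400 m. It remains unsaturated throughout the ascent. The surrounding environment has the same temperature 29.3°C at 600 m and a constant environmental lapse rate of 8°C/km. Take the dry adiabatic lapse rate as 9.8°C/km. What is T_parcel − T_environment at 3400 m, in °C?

-5.04°C (parcel cooler than environment)

Parcel:
  From 600 m to 3400 m (dry): cools by 9.8 × 2.8 = 27.44°C, giving 1.86°C.
Environment:
  From 600 m to 3400 m (environment): cools by 8 × 2.8 = 22.4°C, giving 6.9°C.
T_parcel − T_env = 1.86 − 6.9 = -5.04°C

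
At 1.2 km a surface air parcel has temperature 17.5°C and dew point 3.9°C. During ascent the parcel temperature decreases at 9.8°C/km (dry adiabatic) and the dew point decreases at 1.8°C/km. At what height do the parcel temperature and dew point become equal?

2.9 km

T and T_d converge at 9.8 − 1.8 = 8°C per km
Height above start = (17.5 − 3.9) / 8 = 1.7 km
LCL altitude = 1200 m + 1700 m = 2900 m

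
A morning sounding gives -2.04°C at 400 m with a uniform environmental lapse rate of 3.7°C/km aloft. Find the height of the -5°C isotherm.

1200 m

Height above start = (-2.04 − (-5)) / 3.7 = 0.8 km
Altitude = 400 m + 800 m = 1200 m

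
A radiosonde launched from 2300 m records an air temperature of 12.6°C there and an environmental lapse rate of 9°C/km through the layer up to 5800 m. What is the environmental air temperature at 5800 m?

Environmental to 5800 m: -9 × 3.5 km = -31.5°C, so T = -18.9°C.

-18.9°C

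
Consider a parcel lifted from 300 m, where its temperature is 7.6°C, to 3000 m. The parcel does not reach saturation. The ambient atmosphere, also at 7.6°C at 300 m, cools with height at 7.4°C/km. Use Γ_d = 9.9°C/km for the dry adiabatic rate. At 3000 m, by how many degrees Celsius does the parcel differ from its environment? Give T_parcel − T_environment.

-6.75°C (parcel cooler than environment)

Parcel:
  Dry to 3000 m: -9.9 × 2.7 km = -26.73°C, so T = -19.13°C.
Environment:
  Environment to 3000 m: -7.4 × 2.7 km = -19.98°C, so T = -12.38°C.
T_parcel − T_env = -19.13 − (-12.38) = -6.75°C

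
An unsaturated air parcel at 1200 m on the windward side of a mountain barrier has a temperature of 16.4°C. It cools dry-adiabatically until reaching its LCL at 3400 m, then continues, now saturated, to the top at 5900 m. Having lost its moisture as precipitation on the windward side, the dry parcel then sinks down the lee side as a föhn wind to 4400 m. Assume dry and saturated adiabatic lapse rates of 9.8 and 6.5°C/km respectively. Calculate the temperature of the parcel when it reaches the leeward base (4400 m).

-6.71°C

1200 → 3400 m (dry, 9.8°C/km): ΔT = -9.8 × 2.2 = -21.56°C → T = -5.16°C
3400 → 5900 m (saturated, 6.5°C/km): ΔT = -6.5 × 2.5 = -16.25°C → T = -21.41°C
5900 → 4400 m (dry descent, 9.8°C/km): ΔT = +9.8 × 1.5 = +14.7°C → T = -6.71°C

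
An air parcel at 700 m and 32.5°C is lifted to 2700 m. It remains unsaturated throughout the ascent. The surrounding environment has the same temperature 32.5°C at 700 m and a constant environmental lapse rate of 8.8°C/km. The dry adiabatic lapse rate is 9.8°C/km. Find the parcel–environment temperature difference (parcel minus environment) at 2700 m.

Parcel:
  Dry to 2700 m: -9.8 × 2 km = -19.6°C, so T = 12.9°C.
Environment:
  Environment to 2700 m: -8.8 × 2 km = -17.6°C, so T = 14.9°C.
T_parcel − T_env = 12.9 − 14.9 = -2°C

-2°C (parcel cooler than environment)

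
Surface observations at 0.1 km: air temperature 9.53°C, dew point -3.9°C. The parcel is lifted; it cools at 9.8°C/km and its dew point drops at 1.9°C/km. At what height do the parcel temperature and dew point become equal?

1.8 km

T and T_d converge at 9.8 − 1.9 = 7.9°C per km
Height above start = (9.53 − (-3.9)) / 7.9 = 1.7 km
LCL altitude = 100 m + 1700 m = 1800 m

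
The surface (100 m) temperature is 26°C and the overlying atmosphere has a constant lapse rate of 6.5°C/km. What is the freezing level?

4100 m

Height above start = (26 − 0) / 6.5 = 4 km
Altitude = 100 m + 4000 m = 4100 m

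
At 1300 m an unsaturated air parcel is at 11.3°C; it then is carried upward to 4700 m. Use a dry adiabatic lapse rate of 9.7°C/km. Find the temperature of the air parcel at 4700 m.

1300–4700 m, dry adiabatic: Δz = 3.4 km ⇒ ΔT = -32.98°C; T = -21.68°C

-21.68°C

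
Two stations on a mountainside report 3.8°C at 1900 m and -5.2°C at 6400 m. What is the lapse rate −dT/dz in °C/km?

Γ = −ΔT/Δz = (3.8 − (-5.2)) / (6400 − 1900) m
  = 9°C / 4.5 km = 2°C/km

2°C/km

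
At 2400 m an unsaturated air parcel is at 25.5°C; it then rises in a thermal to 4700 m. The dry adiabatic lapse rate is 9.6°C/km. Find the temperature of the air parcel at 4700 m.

3.42°C

Dry adiabatic to 4700 m: -9.6 × 2.3 km = -22.08°C, so T = 3.42°C.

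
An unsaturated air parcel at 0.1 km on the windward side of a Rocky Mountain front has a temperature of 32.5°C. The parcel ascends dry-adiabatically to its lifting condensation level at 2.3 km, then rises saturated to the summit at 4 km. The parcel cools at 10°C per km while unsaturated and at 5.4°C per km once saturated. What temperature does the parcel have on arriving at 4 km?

Dry to 2300 m: -10 × 2.2 km = -22°C, so T = 10.5°C.
Saturated to 4000 m: -5.4 × 1.7 km = -9.18°C, so T = 1.32°C.

1.32°C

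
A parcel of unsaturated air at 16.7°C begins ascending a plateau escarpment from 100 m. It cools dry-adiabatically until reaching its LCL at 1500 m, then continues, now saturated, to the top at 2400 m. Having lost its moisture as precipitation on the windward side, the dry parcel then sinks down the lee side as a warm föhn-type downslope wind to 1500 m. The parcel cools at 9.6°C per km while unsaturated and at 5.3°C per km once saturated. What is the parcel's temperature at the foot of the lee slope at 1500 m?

100–1500 m, dry: Δz = 1.4 km ⇒ ΔT = -13.44°C; T = 3.26°C
1500–2400 m, saturated: Δz = 0.9 km ⇒ ΔT = -4.77°C; T = -1.51°C
2400–1500 m, dry descent: Δz = 0.9 km ⇒ ΔT = +8.64°C; T = 7.13°C

7.13°C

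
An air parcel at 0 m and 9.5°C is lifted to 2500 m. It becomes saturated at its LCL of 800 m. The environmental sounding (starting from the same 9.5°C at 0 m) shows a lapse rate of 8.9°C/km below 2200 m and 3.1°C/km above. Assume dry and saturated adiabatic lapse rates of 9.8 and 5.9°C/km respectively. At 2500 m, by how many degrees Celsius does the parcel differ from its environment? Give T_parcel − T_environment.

+2.64°C (parcel warmer than environment)

Parcel:
  0–800 m, dry: Δz = 0.8 km ⇒ ΔT = -7.84°C; T = 1.66°C
  800–2500 m, saturated: Δz = 1.7 km ⇒ ΔT = -10.03°C; T = -8.37°C
Environment:
  0–2200 m, environment, lower layer: Δz = 2.2 km ⇒ ΔT = -19.58°C; T = -10.08°C
  2200–2500 m, environment, upper layer: Δz = 0.3 km ⇒ ΔT = -0.93°C; T = -11.01°C
T_parcel − T_env = -8.37 − (-11.01) = +2.64°C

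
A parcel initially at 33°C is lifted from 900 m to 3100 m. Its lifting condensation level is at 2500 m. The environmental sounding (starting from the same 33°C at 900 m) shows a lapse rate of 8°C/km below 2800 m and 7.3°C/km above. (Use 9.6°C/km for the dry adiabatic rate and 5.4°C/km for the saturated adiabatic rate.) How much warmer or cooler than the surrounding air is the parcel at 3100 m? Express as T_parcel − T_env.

Parcel:
  Dry to 2500 m: -9.6 × 1.6 km = -15.36°C, so T = 17.64°C.
  Saturated to 3100 m: -5.4 × 0.6 km = -3.24°C, so T = 14.4°C.
Environment:
  Environment, lower layer to 2800 m: -8 × 1.9 km = -15.2°C, so T = 17.8°C.
  Environment, upper layer to 3100 m: -7.3 × 0.3 km = -2.19°C, so T = 15.61°C.
T_parcel − T_env = 14.4 − 15.61 = -1.21°C

-1.21°C (parcel cooler than environment)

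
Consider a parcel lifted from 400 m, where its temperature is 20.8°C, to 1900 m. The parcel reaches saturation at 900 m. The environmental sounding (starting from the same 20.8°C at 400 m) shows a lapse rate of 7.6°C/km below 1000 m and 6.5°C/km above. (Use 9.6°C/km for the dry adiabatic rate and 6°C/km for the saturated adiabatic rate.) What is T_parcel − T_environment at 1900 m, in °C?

-0.39°C (parcel cooler than environment)

Parcel:
  From 400 m to 900 m (dry): cools by 9.6 × 0.5 = 4.8°C, giving 16°C.
  From 900 m to 1900 m (saturated): cools by 6 × 1 = 6°C, giving 10°C.
Environment:
  From 400 m to 1000 m (environment, lower layer): cools by 7.6 × 0.6 = 4.56°C, giving 16.24°C.
  From 1000 m to 1900 m (environment, upper layer): cools by 6.5 × 0.9 = 5.85°C, giving 10.39°C.
T_parcel − T_env = 10 − 10.39 = -0.39°C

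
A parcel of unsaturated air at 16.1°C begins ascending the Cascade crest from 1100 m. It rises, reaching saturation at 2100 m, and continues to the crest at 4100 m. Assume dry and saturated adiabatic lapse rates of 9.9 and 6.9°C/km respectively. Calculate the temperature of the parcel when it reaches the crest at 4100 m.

-7.6°C

1100–2100 m, dry: Δz = 1 km ⇒ ΔT = -9.9°C; T = 6.2°C
2100–4100 m, saturated: Δz = 2 km ⇒ ΔT = -13.8°C; T = -7.6°C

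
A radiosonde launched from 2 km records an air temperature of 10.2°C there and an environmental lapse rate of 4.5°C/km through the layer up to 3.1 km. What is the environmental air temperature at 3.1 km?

5.25°C

2000 → 3100 m (environmental, 4.5°C/km): ΔT = -4.5 × 1.1 = -4.95°C → T = 5.25°C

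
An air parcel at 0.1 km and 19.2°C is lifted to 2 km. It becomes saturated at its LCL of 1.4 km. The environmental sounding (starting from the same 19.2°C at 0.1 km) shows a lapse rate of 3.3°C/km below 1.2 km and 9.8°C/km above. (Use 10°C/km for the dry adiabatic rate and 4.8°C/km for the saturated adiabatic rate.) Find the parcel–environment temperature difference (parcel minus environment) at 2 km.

Parcel:
  100–1400 m, dry: Δz = 1.3 km ⇒ ΔT = -13°C; T = 6.2°C
  1400–2000 m, saturated: Δz = 0.6 km ⇒ ΔT = -2.88°C; T = 3.32°C
Environment:
  100–1200 m, environment, lower layer: Δz = 1.1 km ⇒ ΔT = -3.63°C; T = 15.57°C
  1200–2000 m, environment, upper layer: Δz = 0.8 km ⇒ ΔT = -7.84°C; T = 7.73°C
T_parcel − T_env = 3.32 − 7.73 = -4.41°C

-4.41°C (parcel cooler than environment)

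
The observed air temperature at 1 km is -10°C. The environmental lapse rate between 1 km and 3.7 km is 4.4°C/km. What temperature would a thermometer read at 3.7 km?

-21.88°C

From 1000 m to 3700 m (environmental): cools by 4.4 × 2.7 = 11.88°C, giving -21.88°C.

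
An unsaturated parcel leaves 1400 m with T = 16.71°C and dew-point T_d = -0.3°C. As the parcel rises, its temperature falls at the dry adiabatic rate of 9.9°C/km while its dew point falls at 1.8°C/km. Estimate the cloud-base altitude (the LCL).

3500 m

T and T_d converge at 9.9 − 1.8 = 8.1°C per km
Height above start = (16.71 − (-0.3)) / 8.1 = 2.1 km
LCL altitude = 1400 m + 2100 m = 3500 m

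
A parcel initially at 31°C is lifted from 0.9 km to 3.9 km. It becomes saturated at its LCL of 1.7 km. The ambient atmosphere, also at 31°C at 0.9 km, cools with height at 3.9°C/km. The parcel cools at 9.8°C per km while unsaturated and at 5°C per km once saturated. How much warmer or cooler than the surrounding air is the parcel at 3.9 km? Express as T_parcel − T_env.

Parcel:
  900–1700 m, dry: Δz = 0.8 km ⇒ ΔT = -7.84°C; T = 23.16°C
  1700–3900 m, saturated: Δz = 2.2 km ⇒ ΔT = -11°C; T = 12.16°C
Environment:
  900–3900 m, environment: Δz = 3 km ⇒ ΔT = -11.7°C; T = 19.3°C
T_parcel − T_env = 12.16 − 19.3 = -7.14°C

-7.14°C (parcel cooler than environment)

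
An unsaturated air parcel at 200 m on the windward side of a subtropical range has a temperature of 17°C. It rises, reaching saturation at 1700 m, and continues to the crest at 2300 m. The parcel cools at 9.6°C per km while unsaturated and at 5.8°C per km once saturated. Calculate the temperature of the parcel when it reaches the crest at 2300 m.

-0.88°C

From 200 m to 1700 m (dry): cools by 9.6 × 1.5 = 14.4°C, giving 2.6°C.
From 1700 m to 2300 m (saturated): cools by 5.8 × 0.6 = 3.48°C, giving -0.88°C.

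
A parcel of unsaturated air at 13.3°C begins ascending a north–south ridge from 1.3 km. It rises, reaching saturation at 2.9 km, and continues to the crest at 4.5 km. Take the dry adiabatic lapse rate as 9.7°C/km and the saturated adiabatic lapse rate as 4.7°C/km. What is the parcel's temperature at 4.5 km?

1300 → 2900 m (dry, 9.7°C/km): ΔT = -9.7 × 1.6 = -15.52°C → T = -2.22°C
2900 → 4500 m (saturated, 4.7°C/km): ΔT = -4.7 × 1.6 = -7.52°C → T = -9.74°C

-9.74°C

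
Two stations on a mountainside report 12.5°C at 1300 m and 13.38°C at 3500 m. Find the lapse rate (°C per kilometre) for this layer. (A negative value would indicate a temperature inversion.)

-0.4°C/km

Γ = −ΔT/Δz = (12.5 − 13.38) / (3500 − 1300) m
  = -0.88°C / 2.2 km = -0.4°C/km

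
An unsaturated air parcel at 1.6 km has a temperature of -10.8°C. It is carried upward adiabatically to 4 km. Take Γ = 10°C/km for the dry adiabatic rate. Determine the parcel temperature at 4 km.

1600 → 4000 m (dry adiabatic, 10°C/km): ΔT = -10 × 2.4 = -24°C → T = -34.8°C

-34.8°C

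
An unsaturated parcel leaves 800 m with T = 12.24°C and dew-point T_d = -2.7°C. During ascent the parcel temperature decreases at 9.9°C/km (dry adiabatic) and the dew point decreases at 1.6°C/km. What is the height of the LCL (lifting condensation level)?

T and T_d converge at 9.9 − 1.6 = 8.3°C per km
Height above start = (12.24 − (-2.7)) / 8.3 = 1.8 km
LCL altitude = 800 m + 1800 m = 2600 m

2600 m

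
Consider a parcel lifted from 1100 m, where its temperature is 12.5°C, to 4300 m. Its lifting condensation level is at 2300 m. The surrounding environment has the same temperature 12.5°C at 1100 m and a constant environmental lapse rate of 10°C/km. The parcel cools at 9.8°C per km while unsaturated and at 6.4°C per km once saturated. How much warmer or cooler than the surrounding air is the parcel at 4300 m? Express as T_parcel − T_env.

Parcel:
  From 1100 m to 2300 m (dry): cools by 9.8 × 1.2 = 11.76°C, giving 0.74°C.
  From 2300 m to 4300 m (saturated): cools by 6.4 × 2 = 12.8°C, giving -12.06°C.
Environment:
  From 1100 m to 4300 m (environment): cools by 10 × 3.2 = 32°C, giving -19.5°C.
T_parcel − T_env = -12.06 − (-19.5) = +7.44°C

+7.44°C (parcel warmer than environment)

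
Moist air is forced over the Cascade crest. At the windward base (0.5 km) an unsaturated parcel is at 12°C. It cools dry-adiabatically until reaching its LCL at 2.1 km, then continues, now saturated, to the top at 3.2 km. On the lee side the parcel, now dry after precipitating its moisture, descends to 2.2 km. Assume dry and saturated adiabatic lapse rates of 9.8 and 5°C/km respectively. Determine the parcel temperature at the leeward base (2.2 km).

0.62°C

500–2100 m, dry: Δz = 1.6 km ⇒ ΔT = -15.68°C; T = -3.68°C
2100–3200 m, saturated: Δz = 1.1 km ⇒ ΔT = -5.5°C; T = -9.18°C
3200–2200 m, dry descent: Δz = 1 km ⇒ ΔT = +9.8°C; T = 0.62°C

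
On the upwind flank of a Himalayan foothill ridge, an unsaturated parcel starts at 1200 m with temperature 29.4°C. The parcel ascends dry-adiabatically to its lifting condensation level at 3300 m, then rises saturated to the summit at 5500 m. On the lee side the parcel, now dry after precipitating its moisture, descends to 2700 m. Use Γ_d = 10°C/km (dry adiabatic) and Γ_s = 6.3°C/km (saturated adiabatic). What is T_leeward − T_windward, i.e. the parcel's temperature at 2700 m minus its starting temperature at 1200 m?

-6.86°C

1200–3300 m, dry: Δz = 2.1 km ⇒ ΔT = -21°C; T = 8.4°C
3300–5500 m, saturated: Δz = 2.2 km ⇒ ΔT = -13.86°C; T = -5.46°C
5500–2700 m, dry descent: Δz = 2.8 km ⇒ ΔT = +28°C; T = 22.54°C
Net change vs windward start: 22.54 − 29.4 = -6.86°C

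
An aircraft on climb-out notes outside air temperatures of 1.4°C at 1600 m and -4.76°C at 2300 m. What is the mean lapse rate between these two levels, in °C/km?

8.8°C/km

Γ = −ΔT/Δz = (1.4 − (-4.76)) / (2300 − 1600) m
  = 6.16°C / 0.7 km = 8.8°C/km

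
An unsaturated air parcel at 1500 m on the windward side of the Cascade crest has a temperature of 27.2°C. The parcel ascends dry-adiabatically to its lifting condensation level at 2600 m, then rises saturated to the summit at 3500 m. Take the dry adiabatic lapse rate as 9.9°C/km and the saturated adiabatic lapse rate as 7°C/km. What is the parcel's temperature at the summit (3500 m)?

Dry to 2600 m: -9.9 × 1.1 km = -10.89°C, so T = 16.31°C.
Saturated to 3500 m: -7 × 0.9 km = -6.3°C, so T = 10.01°C.

10.01°C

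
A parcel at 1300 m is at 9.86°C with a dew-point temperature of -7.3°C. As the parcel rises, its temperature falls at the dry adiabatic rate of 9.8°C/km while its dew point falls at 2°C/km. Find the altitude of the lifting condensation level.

T and T_d converge at 9.8 − 2 = 7.8°C per km
Height above start = (9.86 − (-7.3)) / 7.8 = 2.2 km
LCL altitude = 1300 m + 2200 m = 3500 m

3500 m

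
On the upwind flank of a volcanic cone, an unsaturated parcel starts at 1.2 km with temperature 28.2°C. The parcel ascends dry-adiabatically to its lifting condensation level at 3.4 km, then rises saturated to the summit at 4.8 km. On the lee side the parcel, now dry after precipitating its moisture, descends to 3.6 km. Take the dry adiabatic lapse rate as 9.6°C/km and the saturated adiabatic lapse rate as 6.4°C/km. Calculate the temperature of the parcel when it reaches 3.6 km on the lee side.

9.64°C

From 1200 m to 3400 m (dry): cools by 9.6 × 2.2 = 21.12°C, giving 7.08°C.
From 3400 m to 4800 m (saturated): cools by 6.4 × 1.4 = 8.96°C, giving -1.88°C.
From 4800 m to 3600 m (dry descent): warms by 9.6 × 1.2 = 11.52°C, giving 9.64°C.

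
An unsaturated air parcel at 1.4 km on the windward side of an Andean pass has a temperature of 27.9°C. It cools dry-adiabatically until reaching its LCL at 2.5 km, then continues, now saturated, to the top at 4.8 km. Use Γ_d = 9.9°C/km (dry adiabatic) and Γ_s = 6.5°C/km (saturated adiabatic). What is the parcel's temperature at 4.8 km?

From 1400 m to 2500 m (dry): cools by 9.9 × 1.1 = 10.89°C, giving 17.01°C.
From 2500 m to 4800 m (saturated): cools by 6.5 × 2.3 = 14.95°C, giving 2.06°C.

2.06°C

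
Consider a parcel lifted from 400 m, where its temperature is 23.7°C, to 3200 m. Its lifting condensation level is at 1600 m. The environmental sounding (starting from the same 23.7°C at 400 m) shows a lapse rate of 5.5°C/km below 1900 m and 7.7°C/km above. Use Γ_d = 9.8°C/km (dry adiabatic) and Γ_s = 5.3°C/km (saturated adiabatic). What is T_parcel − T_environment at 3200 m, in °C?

-1.98°C (parcel cooler than environment)

Parcel:
  From 400 m to 1600 m (dry): cools by 9.8 × 1.2 = 11.76°C, giving 11.94°C.
  From 1600 m to 3200 m (saturated): cools by 5.3 × 1.6 = 8.48°C, giving 3.46°C.
Environment:
  From 400 m to 1900 m (environment, lower layer): cools by 5.5 × 1.5 = 8.25°C, giving 15.45°C.
  From 1900 m to 3200 m (environment, upper layer): cools by 7.7 × 1.3 = 10.01°C, giving 5.44°C.
T_parcel − T_env = 3.46 − 5.44 = -1.98°C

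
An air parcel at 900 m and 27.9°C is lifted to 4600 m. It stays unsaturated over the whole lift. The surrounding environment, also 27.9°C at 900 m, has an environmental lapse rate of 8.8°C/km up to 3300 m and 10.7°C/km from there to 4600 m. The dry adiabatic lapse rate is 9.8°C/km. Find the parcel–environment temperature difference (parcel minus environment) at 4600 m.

Parcel:
  Dry to 4600 m: -9.8 × 3.7 km = -36.26°C, so T = -8.36°C.
Environment:
  Environment, lower layer to 3300 m: -8.8 × 2.4 km = -21.12°C, so T = 6.78°C.
  Environment, upper layer to 4600 m: -10.7 × 1.3 km = -13.91°C, so T = -7.13°C.
T_parcel − T_env = -8.36 − (-7.13) = -1.23°C

-1.23°C (parcel cooler than environment)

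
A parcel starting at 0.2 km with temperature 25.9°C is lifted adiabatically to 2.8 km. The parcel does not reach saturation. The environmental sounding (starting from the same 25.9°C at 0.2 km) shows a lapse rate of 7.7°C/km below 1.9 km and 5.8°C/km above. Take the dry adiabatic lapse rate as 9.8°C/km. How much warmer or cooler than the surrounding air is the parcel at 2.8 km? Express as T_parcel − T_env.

Parcel:
  From 200 m to 2800 m (dry): cools by 9.8 × 2.6 = 25.48°C, giving 0.42°C.
Environment:
  From 200 m to 1900 m (environment, lower layer): cools by 7.7 × 1.7 = 13.09°C, giving 12.81°C.
  From 1900 m to 2800 m (environment, upper layer): cools by 5.8 × 0.9 = 5.22°C, giving 7.59°C.
T_parcel − T_env = 0.42 − 7.59 = -7.17°C

-7.17°C (parcel cooler than environment)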